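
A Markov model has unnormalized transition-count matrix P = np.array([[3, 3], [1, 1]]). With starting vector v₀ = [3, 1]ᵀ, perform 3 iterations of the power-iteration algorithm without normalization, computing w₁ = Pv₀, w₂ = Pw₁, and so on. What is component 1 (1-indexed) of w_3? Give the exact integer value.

w1 = Pv₀ = (12, 4)
w2 = Pw1 = (48, 16)
w3 = Pw2 = (192, 64)
The requested component of w3 is 192.

192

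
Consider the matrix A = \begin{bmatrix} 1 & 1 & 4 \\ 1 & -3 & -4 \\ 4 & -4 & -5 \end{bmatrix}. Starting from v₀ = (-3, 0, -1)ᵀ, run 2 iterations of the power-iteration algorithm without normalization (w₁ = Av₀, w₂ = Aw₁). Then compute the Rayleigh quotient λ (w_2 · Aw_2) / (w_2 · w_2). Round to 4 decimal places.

-1.5668

w1 = Av₀ = (-7, 1, -7)
w2 = Aw1 = (-34, 18, 3)
Aw2 = (-4, -100, -223)
w2·Aw2 = (-34)·(-4) + 18·(-100) + 3·(-223) = -2333; w2·w2 = (-34)·(-34) + 18·18 + 3·3 = 1489
λ ≈ -2333/1489 = -1.5668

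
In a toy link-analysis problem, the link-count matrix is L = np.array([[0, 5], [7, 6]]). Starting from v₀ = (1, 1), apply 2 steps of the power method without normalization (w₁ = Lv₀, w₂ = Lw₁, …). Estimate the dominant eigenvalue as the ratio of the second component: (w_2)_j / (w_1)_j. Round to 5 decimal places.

8.69231

w1 = Lv₀ = (0·1 + 5·1; 7·1 + 6·1) = (5, 13)
w2 = Lw1 = (0·5 + 5·13; 7·5 + 6·13) = (65, 113)
Ratio at component: 113 / 13 = 8.69231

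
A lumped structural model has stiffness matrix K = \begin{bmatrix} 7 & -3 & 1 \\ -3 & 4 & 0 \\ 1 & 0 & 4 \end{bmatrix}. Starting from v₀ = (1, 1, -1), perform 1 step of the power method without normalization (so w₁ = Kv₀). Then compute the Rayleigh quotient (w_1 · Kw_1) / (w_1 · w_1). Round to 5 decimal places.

w1 = Kv₀ = (3, 1, -3)
Kw1 = (15, -5, -9)
w1·Kw1 = 3·15 + 1·(-5) + (-3)·(-9) = 67; w1·w1 = 3·3 + 1·1 + (-3)·(-3) = 19
λ ≈ 67/19 = 3.52632

λ ≈ 3.52632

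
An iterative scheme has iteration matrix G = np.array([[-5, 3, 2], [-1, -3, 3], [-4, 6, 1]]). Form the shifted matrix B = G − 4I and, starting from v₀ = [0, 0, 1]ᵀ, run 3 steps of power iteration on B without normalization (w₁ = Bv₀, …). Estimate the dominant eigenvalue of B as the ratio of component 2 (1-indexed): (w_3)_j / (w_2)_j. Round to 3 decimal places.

μ ≈ -9.250

B = G − 4I has rows (-9, 3, 2); (-1, -7, 3); (-4, 6, -3)
w1 = Bv₀ = (2, 3, -3)
w2 = Bw1 = (-15, -32, 19)
w3 = Bw2 = (77, 296, -189)
Ratio: 296/-32 = -9.250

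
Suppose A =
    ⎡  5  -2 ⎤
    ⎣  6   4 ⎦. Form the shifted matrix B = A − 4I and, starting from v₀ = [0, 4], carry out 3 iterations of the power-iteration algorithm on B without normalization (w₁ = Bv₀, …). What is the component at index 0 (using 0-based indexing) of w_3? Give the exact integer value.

B = A − 4I has rows (1, -2); (6, 0)
w1 = Bv₀ = (-8, 0)
w2 = Bw1 = (-8, -48)
w3 = Bw2 = (88, -48)
Requested component of w3: 88

88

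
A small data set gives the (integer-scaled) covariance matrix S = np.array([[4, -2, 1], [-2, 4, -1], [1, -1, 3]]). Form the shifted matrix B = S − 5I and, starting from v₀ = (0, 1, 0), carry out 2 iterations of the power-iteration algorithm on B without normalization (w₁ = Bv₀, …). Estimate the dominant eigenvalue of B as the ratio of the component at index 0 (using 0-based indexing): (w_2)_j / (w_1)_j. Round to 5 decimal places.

-1.50000

B = S − 5I has rows (-1, -2, 1); (-2, -1, -1); (1, -1, -2)
w1 = Bv₀ = (-2, -1, -1)
w2 = Bw1 = (3, 6, 1)
Ratio: 3/-2 = -1.50000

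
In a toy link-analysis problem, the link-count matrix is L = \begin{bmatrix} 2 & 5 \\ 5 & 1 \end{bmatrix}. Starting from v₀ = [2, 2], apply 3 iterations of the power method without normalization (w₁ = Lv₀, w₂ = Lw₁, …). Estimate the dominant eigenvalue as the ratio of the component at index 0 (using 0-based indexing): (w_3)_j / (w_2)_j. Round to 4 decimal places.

6.6591

w1 = Lv₀ = (2·2 + 5·2; 5·2 + 1·2) = (14, 12)
w2 = Lw1 = (2·14 + 5·12; 5·14 + 1·12) = (88, 82)
w3 = Lw2 = (586, 522)
Ratio at component: 586 / 88 = 6.6591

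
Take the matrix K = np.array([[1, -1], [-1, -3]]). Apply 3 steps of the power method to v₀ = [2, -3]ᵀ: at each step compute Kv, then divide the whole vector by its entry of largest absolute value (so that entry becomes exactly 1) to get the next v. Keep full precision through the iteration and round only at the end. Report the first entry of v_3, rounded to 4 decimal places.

Kv0 = (5.00000, 7.00000); divide by 7.00000 → v1 = (0.71429, 1.00000)
Kv1 = (-0.28571, -3.71429); divide by -3.71429 → v2 = (0.07692, 1.00000)
Kv2 = (-0.92308, -3.07692); divide by -3.07692 → v3 = (0.30000, 1.00000)
Requested entry of v3: 24/80 = 0.3000

0.3000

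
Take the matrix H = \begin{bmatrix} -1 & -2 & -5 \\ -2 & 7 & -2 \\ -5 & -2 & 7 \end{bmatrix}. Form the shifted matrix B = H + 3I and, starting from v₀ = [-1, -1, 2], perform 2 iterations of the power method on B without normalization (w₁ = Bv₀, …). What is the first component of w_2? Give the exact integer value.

-131

B = H + 3I has rows (2, -2, -5); (-2, 10, -2); (-5, -2, 10)
w1 = Bv₀ = (2·(-1) + (-2)·(-1) + (-5)·2; (-2)·(-1) + 10·(-1) + (-2)·2; (-5)·(-1) + (-2)·(-1) + 10·2) = (-10, -12, 27)
w2 = Bw1 = (2·(-10) + (-2)·(-12) + (-5)·27; (-2)·(-10) + 10·(-12) + (-2)·27; (-5)·(-10) + (-2)·(-12) + 10·27) = (-131, -154, 344)
Requested component of w2: -131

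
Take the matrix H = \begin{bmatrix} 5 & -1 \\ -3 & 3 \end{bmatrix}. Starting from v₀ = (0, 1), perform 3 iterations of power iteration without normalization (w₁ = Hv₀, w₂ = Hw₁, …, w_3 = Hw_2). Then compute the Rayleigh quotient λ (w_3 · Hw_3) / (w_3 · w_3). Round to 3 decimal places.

5.838

w1 = Hv₀ = (-1, 3)
w2 = Hw1 = (-8, 12)
w3 = Hw2 = (-52, 60)
Hw3 = (-320, 336)
w3·Hw3 = (-52)·(-320) + 60·336 = 36800; w3·w3 = (-52)·(-52) + 60·60 = 6304
λ ≈ 36800/6304 = 5.838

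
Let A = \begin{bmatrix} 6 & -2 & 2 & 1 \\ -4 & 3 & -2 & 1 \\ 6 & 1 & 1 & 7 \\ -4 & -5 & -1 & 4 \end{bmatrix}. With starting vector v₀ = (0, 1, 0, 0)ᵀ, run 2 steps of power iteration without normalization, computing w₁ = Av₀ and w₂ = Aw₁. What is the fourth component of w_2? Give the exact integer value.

w1 = Av₀ = (-2, 3, 1, -5)
w2 = Aw1 = (-21, 10, -43, -28)
The requested component of w2 is -28.

-28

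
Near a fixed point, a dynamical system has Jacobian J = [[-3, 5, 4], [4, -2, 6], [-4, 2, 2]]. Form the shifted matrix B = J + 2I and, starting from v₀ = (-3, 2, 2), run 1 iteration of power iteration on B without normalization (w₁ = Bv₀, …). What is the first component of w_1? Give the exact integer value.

21

B = J + 2I has rows (-1, 5, 4); (4, 0, 6); (-4, 2, 4)
w1 = Bv₀ = ((-1)·(-3) + 5·2 + 4·2; 4·(-3) + 0·2 + 6·2; (-4)·(-3) + 2·2 + 4·2) = (21, 0, 24)
Requested component of w1: 21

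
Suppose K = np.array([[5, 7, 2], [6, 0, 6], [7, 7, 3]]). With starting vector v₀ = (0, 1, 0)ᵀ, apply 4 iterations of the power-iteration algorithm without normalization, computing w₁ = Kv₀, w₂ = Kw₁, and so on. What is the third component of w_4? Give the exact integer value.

w1 = Kv₀ = (5·0 + 7·1 + 2·0; 6·0 + 0·1 + 6·0; 7·0 + 7·1 + 3·0) = (7, 0, 7)
w2 = Kw1 = (5·7 + 7·0 + 2·7; 6·7 + 0·0 + 6·7; 7·7 + 7·0 + 3·7) = (49, 84, 70)
w3 = Kw2 = (973, 714, 1141)
w4 = Kw3 = (12145, 12684, 15232)
The requested component of w4 is 15232.

15232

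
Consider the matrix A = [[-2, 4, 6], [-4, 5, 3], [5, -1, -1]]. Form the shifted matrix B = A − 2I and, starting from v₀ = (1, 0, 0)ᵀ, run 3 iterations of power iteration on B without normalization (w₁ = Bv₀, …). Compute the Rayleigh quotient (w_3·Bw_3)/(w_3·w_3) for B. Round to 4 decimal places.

-7.2656

B = A − 2I has rows (-4, 4, 6); (-4, 3, 3); (5, -1, -3)
w1 = Bv₀ = (-4, -4, 5)
w2 = Bw1 = (30, 19, -31)
w3 = Bw2 = (-230, -156, 224)
Bw3 = (1640, 1124, -1666)
w3·Bw3 = -925728; w3·w3 = 127412; μ ≈ -925728/127412 = -7.2656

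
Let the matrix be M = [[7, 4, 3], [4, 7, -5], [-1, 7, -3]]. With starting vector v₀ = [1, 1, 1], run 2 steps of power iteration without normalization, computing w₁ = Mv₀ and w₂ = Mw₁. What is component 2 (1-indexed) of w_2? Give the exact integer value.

w1 = Mv₀ = (14, 6, 3)
w2 = Mw1 = (131, 83, 19)
The requested component of w2 is 83.

83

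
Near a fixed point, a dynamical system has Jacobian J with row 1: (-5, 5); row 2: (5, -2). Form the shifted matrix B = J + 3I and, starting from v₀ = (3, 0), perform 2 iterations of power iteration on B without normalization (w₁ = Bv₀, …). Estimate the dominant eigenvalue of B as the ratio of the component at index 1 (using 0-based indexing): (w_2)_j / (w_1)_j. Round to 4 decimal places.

B = J + 3I has rows (-2, 5); (5, 1)
w1 = Bv₀ = (-6, 15)
w2 = Bw1 = (87, -15)
Ratio: -15/15 = -1.0000

μ ≈ -1.0000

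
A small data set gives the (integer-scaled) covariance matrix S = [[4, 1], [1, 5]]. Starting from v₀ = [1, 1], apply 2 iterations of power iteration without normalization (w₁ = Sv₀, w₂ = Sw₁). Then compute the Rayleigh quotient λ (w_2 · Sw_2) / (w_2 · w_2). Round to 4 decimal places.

w1 = Sv₀ = (5, 6)
w2 = Sw1 = (26, 35)
Sw2 = (139, 201)
w2·Sw2 = 26·139 + 35·201 = 10649; w2·w2 = 26·26 + 35·35 = 1901
λ ≈ 10649/1901 = 5.6018

5.6018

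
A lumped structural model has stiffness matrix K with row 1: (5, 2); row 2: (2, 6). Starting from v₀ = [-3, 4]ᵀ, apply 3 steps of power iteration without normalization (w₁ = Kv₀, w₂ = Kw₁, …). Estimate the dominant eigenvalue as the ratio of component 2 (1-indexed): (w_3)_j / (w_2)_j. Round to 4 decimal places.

w1 = Kv₀ = (5·(-3) + 2·4; 2·(-3) + 6·4) = (-7, 18)
w2 = Kw1 = (5·(-7) + 2·18; 2·(-7) + 6·18) = (1, 94)
w3 = Kw2 = (193, 566)
Ratio at component: 566 / 94 = 6.0213

6.0213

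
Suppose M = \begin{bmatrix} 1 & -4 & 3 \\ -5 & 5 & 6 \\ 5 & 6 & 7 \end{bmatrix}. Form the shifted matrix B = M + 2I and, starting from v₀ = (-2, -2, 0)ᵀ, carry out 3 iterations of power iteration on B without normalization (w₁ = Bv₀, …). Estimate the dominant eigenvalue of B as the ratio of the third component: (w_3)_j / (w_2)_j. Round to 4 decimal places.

14.8491

B = M + 2I has rows (3, -4, 3); (-5, 7, 6); (5, 6, 9)
w1 = Bv₀ = (3·(-2) + (-4)·(-2) + 3·0; (-5)·(-2) + 7·(-2) + 6·0; 5·(-2) + 6·(-2) + 9·0) = (2, -4, -22)
w2 = Bw1 = (3·2 + (-4)·(-4) + 3·(-22); (-5)·2 + 7·(-4) + 6·(-22); 5·2 + 6·(-4) + 9·(-22)) = (-44, -170, -212)
w3 = Bw2 = (-88, -2242, -3148)
Ratio: -3148/-212 = 14.8491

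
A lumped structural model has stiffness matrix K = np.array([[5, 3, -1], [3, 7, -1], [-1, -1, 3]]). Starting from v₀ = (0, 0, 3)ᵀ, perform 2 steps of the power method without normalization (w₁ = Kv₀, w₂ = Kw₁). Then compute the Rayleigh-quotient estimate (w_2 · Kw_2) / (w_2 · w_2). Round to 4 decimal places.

8.6058

w1 = Kv₀ = (5·0 + 3·0 + (-1)·3; 3·0 + 7·0 + (-1)·3; (-1)·0 + (-1)·0 + 3·3) = (-3, -3, 9)
w2 = Kw1 = (5·(-3) + 3·(-3) + (-1)·9; 3·(-3) + 7·(-3) + (-1)·9; (-1)·(-3) + (-1)·(-3) + 3·9) = (-33, -39, 33)
Kw2 = (-315, -405, 171)
w2·Kw2 = (-33)·(-315) + (-39)·(-405) + 33·171 = 31833; w2·w2 = (-33)·(-33) + (-39)·(-39) + 33·33 = 3699
λ ≈ 31833/3699 = 8.6058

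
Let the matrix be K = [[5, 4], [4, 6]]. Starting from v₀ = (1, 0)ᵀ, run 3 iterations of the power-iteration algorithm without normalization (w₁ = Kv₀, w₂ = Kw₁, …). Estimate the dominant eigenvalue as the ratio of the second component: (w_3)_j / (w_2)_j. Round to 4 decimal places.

w1 = Kv₀ = (5·1 + 4·0; 4·1 + 6·0) = (5, 4)
w2 = Kw1 = (5·5 + 4·4; 4·5 + 6·4) = (41, 44)
w3 = Kw2 = (381, 428)
Ratio at component: 428 / 44 = 9.7273

9.7273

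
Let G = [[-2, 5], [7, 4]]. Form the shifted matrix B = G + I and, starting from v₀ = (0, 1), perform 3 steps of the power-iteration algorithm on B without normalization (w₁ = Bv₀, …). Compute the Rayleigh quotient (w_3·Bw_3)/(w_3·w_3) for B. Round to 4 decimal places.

B = G + I has rows (-1, 5); (7, 5)
w1 = Bv₀ = ((-1)·0 + 5·1; 7·0 + 5·1) = (5, 5)
w2 = Bw1 = ((-1)·5 + 5·5; 7·5 + 5·5) = (20, 60)
w3 = Bw2 = (280, 440)
Bw3 = (1920, 4160)
w3·Bw3 = 2368000; w3·w3 = 272000; μ ≈ 2368000/272000 = 8.7059

8.7059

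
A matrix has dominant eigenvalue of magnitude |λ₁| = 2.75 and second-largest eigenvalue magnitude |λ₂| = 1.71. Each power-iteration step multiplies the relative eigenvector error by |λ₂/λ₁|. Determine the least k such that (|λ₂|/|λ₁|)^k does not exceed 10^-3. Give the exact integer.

15

|λ₂/λ₁| = 1.71/2.75 = 0.62182
Need k ≥ ln(10^-3) / ln(0.62182) = -6.9078 / -0.4751 ≈ 14.539
Smallest integer k satisfying the bound: 15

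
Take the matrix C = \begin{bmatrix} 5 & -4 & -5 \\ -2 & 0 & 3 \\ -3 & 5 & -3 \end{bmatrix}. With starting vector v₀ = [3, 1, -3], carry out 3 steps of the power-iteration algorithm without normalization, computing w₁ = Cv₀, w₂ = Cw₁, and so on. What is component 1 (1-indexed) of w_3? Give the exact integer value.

1813

w1 = Cv₀ = (26, -15, 5)
w2 = Cw1 = (165, -37, -168)
w3 = Cw2 = (1813, -834, -176)
The requested component of w3 is 1813.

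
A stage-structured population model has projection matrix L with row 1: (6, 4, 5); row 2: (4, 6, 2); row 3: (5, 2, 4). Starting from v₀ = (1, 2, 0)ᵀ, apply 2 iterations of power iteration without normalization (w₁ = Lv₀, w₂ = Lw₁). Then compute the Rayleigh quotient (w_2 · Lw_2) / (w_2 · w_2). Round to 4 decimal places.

w1 = Lv₀ = (6·1 + 4·2 + 5·0; 4·1 + 6·2 + 2·0; 5·1 + 2·2 + 4·0) = (14, 16, 9)
w2 = Lw1 = (6·14 + 4·16 + 5·9; 4·14 + 6·16 + 2·9; 5·14 + 2·16 + 4·9) = (193, 170, 138)
Lw2 = (2528, 2068, 1857)
w2·Lw2 = 193·2528 + 170·2068 + 138·1857 = 1095730; w2·w2 = 193·193 + 170·170 + 138·138 = 85193
λ ≈ 1095730/85193 = 12.8617

12.8617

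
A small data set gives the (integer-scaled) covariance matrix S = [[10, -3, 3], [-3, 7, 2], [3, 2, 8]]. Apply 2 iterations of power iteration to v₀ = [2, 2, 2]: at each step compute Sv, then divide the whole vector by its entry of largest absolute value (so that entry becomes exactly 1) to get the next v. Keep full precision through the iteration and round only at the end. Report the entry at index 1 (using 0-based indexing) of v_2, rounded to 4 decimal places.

Sv0 = (20.00000, 12.00000, 26.00000); divide by 26.00000 → v1 = (0.76923, 0.46154, 1.00000)
Sv1 = (9.30769, 2.92308, 11.23077); divide by 11.23077 → v2 = (0.82877, 0.26027, 1.00000)
Requested entry of v2: 76/292 = 0.2603

0.2603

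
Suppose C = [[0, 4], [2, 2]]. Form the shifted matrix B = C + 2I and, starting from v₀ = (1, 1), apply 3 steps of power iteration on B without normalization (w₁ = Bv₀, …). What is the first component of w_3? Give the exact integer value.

216

B = C + 2I has rows (2, 4); (2, 4)
w1 = Bv₀ = (2·1 + 4·1; 2·1 + 4·1) = (6, 6)
w2 = Bw1 = (2·6 + 4·6; 2·6 + 4·6) = (36, 36)
w3 = Bw2 = (216, 216)
Requested component of w3: 216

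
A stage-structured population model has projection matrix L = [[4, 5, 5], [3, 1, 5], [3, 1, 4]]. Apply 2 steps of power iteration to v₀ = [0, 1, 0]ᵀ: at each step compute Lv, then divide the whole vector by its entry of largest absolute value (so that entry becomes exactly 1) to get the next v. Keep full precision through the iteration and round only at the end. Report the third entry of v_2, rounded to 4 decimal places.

Lv0 = (5.00000, 1.00000, 1.00000); divide by 5.00000 → v1 = (1.00000, 0.20000, 0.20000)
Lv1 = (6.00000, 4.20000, 4.00000); divide by 6.00000 → v2 = (1.00000, 0.70000, 0.66667)
Requested entry of v2: 20/30 = 0.6667

0.6667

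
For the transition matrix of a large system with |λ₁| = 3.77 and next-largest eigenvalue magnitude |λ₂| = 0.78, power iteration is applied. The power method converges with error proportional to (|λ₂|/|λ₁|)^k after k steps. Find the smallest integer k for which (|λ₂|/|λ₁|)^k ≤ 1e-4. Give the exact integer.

|λ₂/λ₁| = 0.78/3.77 = 0.20690
Need k ≥ ln(1e-4) / ln(0.20690) = -9.2103 / -1.5755 ≈ 5.846
Smallest integer k satisfying the bound: 6

6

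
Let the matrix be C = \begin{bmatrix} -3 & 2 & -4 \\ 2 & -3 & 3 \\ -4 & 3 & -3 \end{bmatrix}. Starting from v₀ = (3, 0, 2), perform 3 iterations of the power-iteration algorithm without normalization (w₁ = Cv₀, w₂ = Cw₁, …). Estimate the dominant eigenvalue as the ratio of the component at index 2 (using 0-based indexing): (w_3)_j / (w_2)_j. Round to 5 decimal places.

-9.07595

w1 = Cv₀ = (-17, 12, -18)
w2 = Cw1 = (147, -124, 158)
w3 = Cw2 = (-1321, 1140, -1434)
Ratio at component: -1434 / 158 = -9.07595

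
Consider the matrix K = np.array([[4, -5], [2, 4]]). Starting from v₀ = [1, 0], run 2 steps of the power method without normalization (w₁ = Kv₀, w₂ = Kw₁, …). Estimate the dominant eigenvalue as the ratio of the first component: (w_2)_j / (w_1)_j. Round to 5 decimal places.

w1 = Kv₀ = (4·1 + (-5)·0; 2·1 + 4·0) = (4, 2)
w2 = Kw1 = (4·4 + (-5)·2; 2·4 + 4·2) = (6, 16)
Ratio at component: 6 / 4 = 1.50000

λ ≈ 1.50000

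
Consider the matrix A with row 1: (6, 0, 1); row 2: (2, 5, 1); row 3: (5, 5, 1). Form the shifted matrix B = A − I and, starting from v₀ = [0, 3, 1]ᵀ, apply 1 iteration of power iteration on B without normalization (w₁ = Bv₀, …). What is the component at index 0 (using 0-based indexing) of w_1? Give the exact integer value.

B = A − I has rows (5, 0, 1); (2, 4, 1); (5, 5, 0)
w1 = Bv₀ = (1, 13, 15)
Requested component of w1: 1

1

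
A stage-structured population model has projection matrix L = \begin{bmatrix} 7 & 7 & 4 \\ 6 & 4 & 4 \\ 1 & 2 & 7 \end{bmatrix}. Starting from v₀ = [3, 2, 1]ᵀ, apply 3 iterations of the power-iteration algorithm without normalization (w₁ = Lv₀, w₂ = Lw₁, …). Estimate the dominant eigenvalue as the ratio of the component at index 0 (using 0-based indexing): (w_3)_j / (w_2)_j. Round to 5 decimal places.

w1 = Lv₀ = (39, 30, 14)
w2 = Lw1 = (539, 410, 197)
w3 = Lw2 = (7431, 5662, 2738)
Ratio at component: 7431 / 539 = 13.78664

13.78664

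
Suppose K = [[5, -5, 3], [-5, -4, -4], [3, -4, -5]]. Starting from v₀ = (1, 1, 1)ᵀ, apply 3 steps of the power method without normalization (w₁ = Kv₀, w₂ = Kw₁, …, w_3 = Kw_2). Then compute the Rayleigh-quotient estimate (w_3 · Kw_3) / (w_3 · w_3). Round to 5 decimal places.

w1 = Kv₀ = (5·1 + (-5)·1 + 3·1; (-5)·1 + (-4)·1 + (-4)·1; 3·1 + (-4)·1 + (-5)·1) = (3, -13, -6)
w2 = Kw1 = (5·3 + (-5)·(-13) + 3·(-6); (-5)·3 + (-4)·(-13) + (-4)·(-6); 3·3 + (-4)·(-13) + (-5)·(-6)) = (62, 61, 91)
w3 = Kw2 = (278, -918, -513)
Kw3 = (4441, 4334, 7071)
w3·Kw3 = 278·4441 + (-918)·4334 + (-513)·7071 = -6371437; w3·w3 = 278·278 + (-918)·(-918) + (-513)·(-513) = 1183177
λ ≈ -6371437/1183177 = -5.38502

-5.38502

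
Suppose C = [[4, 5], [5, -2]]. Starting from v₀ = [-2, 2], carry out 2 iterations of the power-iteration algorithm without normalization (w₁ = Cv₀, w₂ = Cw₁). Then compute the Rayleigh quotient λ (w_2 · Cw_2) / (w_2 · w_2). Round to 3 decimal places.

λ ≈ -2.094

w1 = Cv₀ = (4·(-2) + 5·2; 5·(-2) + (-2)·2) = (2, -14)
w2 = Cw1 = (4·2 + 5·(-14); 5·2 + (-2)·(-14)) = (-62, 38)
Cw2 = (-58, -386)
w2·Cw2 = (-62)·(-58) + 38·(-386) = -11072; w2·w2 = (-62)·(-62) + 38·38 = 5288
λ ≈ -11072/5288 = -2.094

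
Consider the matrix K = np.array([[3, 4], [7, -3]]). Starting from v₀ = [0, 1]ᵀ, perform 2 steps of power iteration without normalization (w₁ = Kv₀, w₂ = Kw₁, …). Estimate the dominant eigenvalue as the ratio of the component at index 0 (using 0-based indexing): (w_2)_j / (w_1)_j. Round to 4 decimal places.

λ ≈ 0.0000

w1 = Kv₀ = (4, -3)
w2 = Kw1 = (0, 37)
Ratio at component: 0 / 4 = 0.0000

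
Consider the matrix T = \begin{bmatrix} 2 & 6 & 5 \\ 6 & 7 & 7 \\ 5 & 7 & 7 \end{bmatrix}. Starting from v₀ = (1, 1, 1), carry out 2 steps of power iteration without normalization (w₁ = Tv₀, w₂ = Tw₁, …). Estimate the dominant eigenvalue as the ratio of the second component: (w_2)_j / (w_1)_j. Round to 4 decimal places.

w1 = Tv₀ = (13, 20, 19)
w2 = Tw1 = (241, 351, 338)
Ratio at component: 351 / 20 = 17.5500

λ ≈ 17.5500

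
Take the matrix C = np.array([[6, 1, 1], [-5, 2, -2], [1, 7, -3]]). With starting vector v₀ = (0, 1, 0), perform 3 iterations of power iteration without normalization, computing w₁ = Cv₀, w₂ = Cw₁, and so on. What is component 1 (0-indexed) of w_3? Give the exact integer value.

w1 = Cv₀ = (1, 2, 7)
w2 = Cw1 = (15, -15, -6)
w3 = Cw2 = (69, -93, -72)
The requested component of w3 is -93.

-93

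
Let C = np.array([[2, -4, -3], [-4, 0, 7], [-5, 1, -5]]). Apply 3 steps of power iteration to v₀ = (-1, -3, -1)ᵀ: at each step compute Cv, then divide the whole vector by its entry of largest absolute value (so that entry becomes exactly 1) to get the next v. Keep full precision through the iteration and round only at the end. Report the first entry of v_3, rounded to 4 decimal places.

-0.4499

Cv0 = (13.00000, -3.00000, 7.00000); divide by 13.00000 → v1 = (1.00000, -0.23077, 0.53846)
Cv1 = (1.30769, -0.23077, -7.92308); divide by -7.92308 → v2 = (-0.16505, 0.02913, 1.00000)
Cv2 = (-3.44660, 7.66019, -4.14563); divide by 7.66019 → v3 = (-0.44994, 1.00000, -0.54119)
Requested entry of v3: 355/-789 = -0.4499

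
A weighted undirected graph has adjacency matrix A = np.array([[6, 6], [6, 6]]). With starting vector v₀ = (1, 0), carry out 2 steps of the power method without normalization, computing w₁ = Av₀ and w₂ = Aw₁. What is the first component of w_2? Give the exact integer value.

72

w1 = Av₀ = (6·1 + 6·0; 6·1 + 6·0) = (6, 6)
w2 = Aw1 = (6·6 + 6·6; 6·6 + 6·6) = (72, 72)
The requested component of w2 is 72.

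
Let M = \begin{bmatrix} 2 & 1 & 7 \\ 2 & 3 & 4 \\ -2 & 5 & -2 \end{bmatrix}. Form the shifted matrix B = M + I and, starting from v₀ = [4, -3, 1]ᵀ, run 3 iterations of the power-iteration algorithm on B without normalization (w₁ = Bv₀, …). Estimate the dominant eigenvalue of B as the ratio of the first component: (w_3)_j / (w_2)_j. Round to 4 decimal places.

μ ≈ 4.0000

B = M + I has rows (3, 1, 7); (2, 4, 4); (-2, 5, -1)
w1 = Bv₀ = (16, 0, -24)
w2 = Bw1 = (-120, -64, -8)
w3 = Bw2 = (-480, -528, -72)
Ratio: -480/-120 = 4.0000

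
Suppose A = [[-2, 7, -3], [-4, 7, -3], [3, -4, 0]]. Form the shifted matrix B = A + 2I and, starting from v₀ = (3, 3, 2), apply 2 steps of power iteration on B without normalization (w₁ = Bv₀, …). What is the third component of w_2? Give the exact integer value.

B = A + 2I has rows (0, 7, -3); (-4, 9, -3); (3, -4, 2)
w1 = Bv₀ = (15, 9, 1)
w2 = Bw1 = (60, 18, 11)
Requested component of w2: 11

11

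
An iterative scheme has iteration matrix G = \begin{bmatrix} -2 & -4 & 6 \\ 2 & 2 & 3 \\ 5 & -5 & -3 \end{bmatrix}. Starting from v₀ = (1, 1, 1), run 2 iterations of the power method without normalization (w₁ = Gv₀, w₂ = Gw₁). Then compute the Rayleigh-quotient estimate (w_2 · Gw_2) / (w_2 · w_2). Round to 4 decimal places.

λ ≈ 2.7213

w1 = Gv₀ = ((-2)·1 + (-4)·1 + 6·1; 2·1 + 2·1 + 3·1; 5·1 + (-5)·1 + (-3)·1) = (0, 7, -3)
w2 = Gw1 = ((-2)·0 + (-4)·7 + 6·(-3); 2·0 + 2·7 + 3·(-3); 5·0 + (-5)·7 + (-3)·(-3)) = (-46, 5, -26)
Gw2 = (-84, -160, -177)
w2·Gw2 = (-46)·(-84) + 5·(-160) + (-26)·(-177) = 7666; w2·w2 = (-46)·(-46) + 5·5 + (-26)·(-26) = 2817
λ ≈ 7666/2817 = 2.7213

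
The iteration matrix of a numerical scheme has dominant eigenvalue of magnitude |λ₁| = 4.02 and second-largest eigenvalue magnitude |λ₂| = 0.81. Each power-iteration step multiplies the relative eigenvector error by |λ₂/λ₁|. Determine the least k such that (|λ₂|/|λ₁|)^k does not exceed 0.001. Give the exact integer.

|λ₂/λ₁| = 0.81/4.02 = 0.20149
Need k ≥ ln(0.001) / ln(0.20149) = -6.9078 / -1.6020 ≈ 4.312
Smallest integer k satisfying the bound: 5

5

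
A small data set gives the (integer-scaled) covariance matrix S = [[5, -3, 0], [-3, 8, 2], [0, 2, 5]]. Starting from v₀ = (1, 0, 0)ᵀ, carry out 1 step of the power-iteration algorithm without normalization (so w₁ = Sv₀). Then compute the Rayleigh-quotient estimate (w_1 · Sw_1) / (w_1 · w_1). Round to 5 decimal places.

λ ≈ 8.44118

w1 = Sv₀ = (5·1 + (-3)·0 + 0·0; (-3)·1 + 8·0 + 2·0; 0·1 + 2·0 + 5·0) = (5, -3, 0)
Sw1 = (34, -39, -6)
w1·Sw1 = 5·34 + (-3)·(-39) + 0·(-6) = 287; w1·w1 = 5·5 + (-3)·(-3) + 0·0 = 34
λ ≈ 287/34 = 8.44118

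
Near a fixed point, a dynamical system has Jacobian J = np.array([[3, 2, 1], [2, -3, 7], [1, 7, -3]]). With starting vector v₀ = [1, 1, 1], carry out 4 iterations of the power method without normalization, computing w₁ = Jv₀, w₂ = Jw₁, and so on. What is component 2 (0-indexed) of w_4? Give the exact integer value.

w1 = Jv₀ = (3·1 + 2·1 + 1·1; 2·1 + (-3)·1 + 7·1; 1·1 + 7·1 + (-3)·1) = (6, 6, 5)
w2 = Jw1 = (3·6 + 2·6 + 1·5; 2·6 + (-3)·6 + 7·5; 1·6 + 7·6 + (-3)·5) = (35, 29, 33)
w3 = Jw2 = (196, 214, 139)
w4 = Jw3 = (1155, 723, 1277)
The requested component of w4 is 1277.

1277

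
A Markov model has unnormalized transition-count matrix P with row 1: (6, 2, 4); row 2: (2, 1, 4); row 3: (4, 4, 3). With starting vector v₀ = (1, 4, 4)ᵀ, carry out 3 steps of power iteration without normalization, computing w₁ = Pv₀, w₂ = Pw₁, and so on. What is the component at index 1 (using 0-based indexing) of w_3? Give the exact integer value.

2130

w1 = Pv₀ = (30, 22, 32)
w2 = Pw1 = (352, 210, 304)
w3 = Pw2 = (3748, 2130, 3160)
The requested component of w3 is 2130.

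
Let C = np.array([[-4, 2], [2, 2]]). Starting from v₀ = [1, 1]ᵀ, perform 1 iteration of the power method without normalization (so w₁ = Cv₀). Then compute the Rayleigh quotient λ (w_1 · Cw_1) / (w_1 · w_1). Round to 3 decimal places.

w1 = Cv₀ = ((-4)·1 + 2·1; 2·1 + 2·1) = (-2, 4)
Cw1 = (16, 4)
w1·Cw1 = (-2)·16 + 4·4 = -16; w1·w1 = (-2)·(-2) + 4·4 = 20
λ ≈ -16/20 = -0.800

-0.800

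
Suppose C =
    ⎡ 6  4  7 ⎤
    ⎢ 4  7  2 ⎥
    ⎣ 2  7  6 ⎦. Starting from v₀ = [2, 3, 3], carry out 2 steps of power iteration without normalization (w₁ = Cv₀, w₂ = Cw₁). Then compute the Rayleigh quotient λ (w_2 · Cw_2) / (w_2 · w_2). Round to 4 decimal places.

w1 = Cv₀ = (6·2 + 4·3 + 7·3; 4·2 + 7·3 + 2·3; 2·2 + 7·3 + 6·3) = (45, 35, 43)
w2 = Cw1 = (6·45 + 4·35 + 7·43; 4·45 + 7·35 + 2·43; 2·45 + 7·35 + 6·43) = (711, 511, 593)
Cw2 = (10461, 7607, 8557)
w2·Cw2 = 711·10461 + 511·7607 + 593·8557 = 16399249; w2·w2 = 711·711 + 511·511 + 593·593 = 1118291
λ ≈ 16399249/1118291 = 14.6646

14.6646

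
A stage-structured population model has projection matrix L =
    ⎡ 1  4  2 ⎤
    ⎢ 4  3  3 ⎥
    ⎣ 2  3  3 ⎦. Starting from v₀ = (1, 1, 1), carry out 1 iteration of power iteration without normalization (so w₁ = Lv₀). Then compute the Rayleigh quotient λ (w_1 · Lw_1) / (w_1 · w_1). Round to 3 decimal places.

8.474

w1 = Lv₀ = (1·1 + 4·1 + 2·1; 4·1 + 3·1 + 3·1; 2·1 + 3·1 + 3·1) = (7, 10, 8)
Lw1 = (63, 82, 68)
w1·Lw1 = 7·63 + 10·82 + 8·68 = 1805; w1·w1 = 7·7 + 10·10 + 8·8 = 213
λ ≈ 1805/213 = 8.474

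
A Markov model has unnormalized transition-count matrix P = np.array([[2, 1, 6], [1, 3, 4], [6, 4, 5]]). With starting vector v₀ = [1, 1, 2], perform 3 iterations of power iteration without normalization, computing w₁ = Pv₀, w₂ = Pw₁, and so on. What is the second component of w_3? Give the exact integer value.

1507

w1 = Pv₀ = (2·1 + 1·1 + 6·2; 1·1 + 3·1 + 4·2; 6·1 + 4·1 + 5·2) = (15, 12, 20)
w2 = Pw1 = (2·15 + 1·12 + 6·20; 1·15 + 3·12 + 4·20; 6·15 + 4·12 + 5·20) = (162, 131, 238)
w3 = Pw2 = (1883, 1507, 2686)
The requested component of w3 is 1507.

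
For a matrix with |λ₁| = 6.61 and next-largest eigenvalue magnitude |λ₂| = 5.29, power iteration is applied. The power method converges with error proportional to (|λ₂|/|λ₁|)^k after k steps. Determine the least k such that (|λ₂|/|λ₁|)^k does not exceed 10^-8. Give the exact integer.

83

|λ₂/λ₁| = 5.29/6.61 = 0.80030
Need k ≥ ln(10^-8) / ln(0.80030) = -18.4207 / -0.2228 ≈ 82.691
Smallest integer k satisfying the bound: 83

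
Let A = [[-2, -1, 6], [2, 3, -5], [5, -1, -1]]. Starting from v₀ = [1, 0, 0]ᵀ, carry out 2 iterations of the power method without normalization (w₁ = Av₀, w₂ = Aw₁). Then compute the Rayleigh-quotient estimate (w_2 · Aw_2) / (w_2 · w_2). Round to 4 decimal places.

w1 = Av₀ = (-2, 2, 5)
w2 = Aw1 = (32, -23, -17)
Aw2 = (-143, 80, 200)
w2·Aw2 = 32·(-143) + (-23)·80 + (-17)·200 = -9816; w2·w2 = 32·32 + (-23)·(-23) + (-17)·(-17) = 1842
λ ≈ -9816/1842 = -5.3290

λ ≈ -5.3290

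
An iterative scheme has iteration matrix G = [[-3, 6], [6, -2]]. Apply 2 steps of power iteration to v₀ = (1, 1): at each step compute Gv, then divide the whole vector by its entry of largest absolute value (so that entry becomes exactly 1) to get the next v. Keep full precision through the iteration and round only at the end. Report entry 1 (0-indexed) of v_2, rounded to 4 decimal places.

0.6667

Gv0 = (3.00000, 4.00000); divide by 4.00000 → v1 = (0.75000, 1.00000)
Gv1 = (3.75000, 2.50000); divide by 3.75000 → v2 = (1.00000, 0.66667)
Requested entry of v2: 10/15 = 0.6667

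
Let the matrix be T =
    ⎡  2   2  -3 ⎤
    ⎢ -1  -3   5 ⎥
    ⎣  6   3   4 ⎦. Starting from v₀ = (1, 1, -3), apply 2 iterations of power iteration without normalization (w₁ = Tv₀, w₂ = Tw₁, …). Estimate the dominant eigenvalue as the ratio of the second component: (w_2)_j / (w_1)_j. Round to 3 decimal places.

-1.526

w1 = Tv₀ = (13, -19, -3)
w2 = Tw1 = (-3, 29, 9)
Ratio at component: 29 / -19 = -1.526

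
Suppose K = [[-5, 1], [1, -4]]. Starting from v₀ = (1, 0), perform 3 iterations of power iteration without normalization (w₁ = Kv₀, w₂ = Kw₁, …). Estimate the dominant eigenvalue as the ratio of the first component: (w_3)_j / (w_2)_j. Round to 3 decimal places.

-5.346

w1 = Kv₀ = (-5, 1)
w2 = Kw1 = (26, -9)
w3 = Kw2 = (-139, 62)
Ratio at component: -139 / 26 = -5.346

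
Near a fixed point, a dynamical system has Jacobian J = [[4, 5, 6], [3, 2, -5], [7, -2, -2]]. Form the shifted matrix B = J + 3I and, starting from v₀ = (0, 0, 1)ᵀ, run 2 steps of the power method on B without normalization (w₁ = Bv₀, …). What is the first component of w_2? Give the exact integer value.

B = J + 3I has rows (7, 5, 6); (3, 5, -5); (7, -2, 1)
w1 = Bv₀ = (6, -5, 1)
w2 = Bw1 = (23, -12, 53)
Requested component of w2: 23

23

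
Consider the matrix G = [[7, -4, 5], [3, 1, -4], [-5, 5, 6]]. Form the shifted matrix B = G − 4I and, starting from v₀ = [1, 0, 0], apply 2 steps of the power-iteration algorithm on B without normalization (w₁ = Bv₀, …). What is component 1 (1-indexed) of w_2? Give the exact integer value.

-28

B = G − 4I has rows (3, -4, 5); (3, -3, -4); (-5, 5, 2)
w1 = Bv₀ = (3·1 + (-4)·0 + 5·0; 3·1 + (-3)·0 + (-4)·0; (-5)·1 + 5·0 + 2·0) = (3, 3, -5)
w2 = Bw1 = (3·3 + (-4)·3 + 5·(-5); 3·3 + (-3)·3 + (-4)·(-5); (-5)·3 + 5·3 + 2·(-5)) = (-28, 20, -10)
Requested component of w2: -28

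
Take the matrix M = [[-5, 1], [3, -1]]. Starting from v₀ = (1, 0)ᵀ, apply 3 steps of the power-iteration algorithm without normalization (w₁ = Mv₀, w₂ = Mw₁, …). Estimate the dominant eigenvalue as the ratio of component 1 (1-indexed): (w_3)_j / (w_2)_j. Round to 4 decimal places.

λ ≈ -5.6429

w1 = Mv₀ = ((-5)·1 + 1·0; 3·1 + (-1)·0) = (-5, 3)
w2 = Mw1 = ((-5)·(-5) + 1·3; 3·(-5) + (-1)·3) = (28, -18)
w3 = Mw2 = (-158, 102)
Ratio at component: -158 / 28 = -5.6429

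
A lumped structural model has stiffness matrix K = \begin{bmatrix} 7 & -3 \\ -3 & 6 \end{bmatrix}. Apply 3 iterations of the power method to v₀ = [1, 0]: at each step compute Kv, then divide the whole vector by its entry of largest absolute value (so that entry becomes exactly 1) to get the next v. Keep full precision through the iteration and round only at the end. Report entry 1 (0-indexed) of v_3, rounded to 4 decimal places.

-0.7801

Kv0 = (7.00000, -3.00000); divide by 7.00000 → v1 = (1.00000, -0.42857)
Kv1 = (8.28571, -5.57143); divide by 8.28571 → v2 = (1.00000, -0.67241)
Kv2 = (9.01724, -7.03448); divide by 9.01724 → v3 = (1.00000, -0.78011)
Requested entry of v3: -408/523 = -0.7801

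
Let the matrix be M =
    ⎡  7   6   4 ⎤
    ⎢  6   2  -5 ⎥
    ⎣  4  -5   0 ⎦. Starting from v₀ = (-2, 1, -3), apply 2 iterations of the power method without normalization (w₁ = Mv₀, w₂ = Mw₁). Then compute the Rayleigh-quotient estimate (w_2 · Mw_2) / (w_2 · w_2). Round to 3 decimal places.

9.265

w1 = Mv₀ = (7·(-2) + 6·1 + 4·(-3); 6·(-2) + 2·1 + (-5)·(-3); 4·(-2) + (-5)·1 + 0·(-3)) = (-20, 5, -13)
w2 = Mw1 = (7·(-20) + 6·5 + 4·(-13); 6·(-20) + 2·5 + (-5)·(-13); 4·(-20) + (-5)·5 + 0·(-13)) = (-162, -45, -105)
Mw2 = (-1824, -537, -423)
w2·Mw2 = (-162)·(-1824) + (-45)·(-537) + (-105)·(-423) = 364068; w2·w2 = (-162)·(-162) + (-45)·(-45) + (-105)·(-105) = 39294
λ ≈ 364068/39294 = 9.265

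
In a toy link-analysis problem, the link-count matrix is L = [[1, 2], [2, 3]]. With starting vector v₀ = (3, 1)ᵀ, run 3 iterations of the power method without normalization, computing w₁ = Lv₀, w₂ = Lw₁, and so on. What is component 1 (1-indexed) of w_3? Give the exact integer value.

w1 = Lv₀ = (1·3 + 2·1; 2·3 + 3·1) = (5, 9)
w2 = Lw1 = (1·5 + 2·9; 2·5 + 3·9) = (23, 37)
w3 = Lw2 = (97, 157)
The requested component of w3 is 97.

97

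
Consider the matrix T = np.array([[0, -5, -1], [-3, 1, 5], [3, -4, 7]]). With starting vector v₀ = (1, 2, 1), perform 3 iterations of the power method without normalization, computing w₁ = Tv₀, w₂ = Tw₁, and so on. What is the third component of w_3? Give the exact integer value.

w1 = Tv₀ = (0·1 + (-5)·2 + (-1)·1; (-3)·1 + 1·2 + 5·1; 3·1 + (-4)·2 + 7·1) = (-11, 4, 2)
w2 = Tw1 = (0·(-11) + (-5)·4 + (-1)·2; (-3)·(-11) + 1·4 + 5·2; 3·(-11) + (-4)·4 + 7·2) = (-22, 47, -35)
w3 = Tw2 = (-200, -62, -499)
The requested component of w3 is -499.

-499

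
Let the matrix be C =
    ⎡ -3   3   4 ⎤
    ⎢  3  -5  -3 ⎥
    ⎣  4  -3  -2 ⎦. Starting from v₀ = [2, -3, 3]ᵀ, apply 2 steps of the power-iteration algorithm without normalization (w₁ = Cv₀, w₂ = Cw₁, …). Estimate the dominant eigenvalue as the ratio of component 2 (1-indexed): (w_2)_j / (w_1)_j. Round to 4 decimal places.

λ ≈ -8.5000

w1 = Cv₀ = ((-3)·2 + 3·(-3) + 4·3; 3·2 + (-5)·(-3) + (-3)·3; 4·2 + (-3)·(-3) + (-2)·3) = (-3, 12, 11)
w2 = Cw1 = ((-3)·(-3) + 3·12 + 4·11; 3·(-3) + (-5)·12 + (-3)·11; 4·(-3) + (-3)·12 + (-2)·11) = (89, -102, -70)
Ratio at component: -102 / 12 = -8.5000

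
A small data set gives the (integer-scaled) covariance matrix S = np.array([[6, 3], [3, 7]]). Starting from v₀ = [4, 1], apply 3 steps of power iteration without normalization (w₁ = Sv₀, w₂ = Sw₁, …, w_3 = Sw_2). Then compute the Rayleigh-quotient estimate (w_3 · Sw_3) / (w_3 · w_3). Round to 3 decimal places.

w1 = Sv₀ = (27, 19)
w2 = Sw1 = (219, 214)
w3 = Sw2 = (1956, 2155)
Sw3 = (18201, 20953)
w3·Sw3 = 1956·18201 + 2155·20953 = 80754871; w3·w3 = 1956·1956 + 2155·2155 = 8469961
λ ≈ 80754871/8469961 = 9.534

9.534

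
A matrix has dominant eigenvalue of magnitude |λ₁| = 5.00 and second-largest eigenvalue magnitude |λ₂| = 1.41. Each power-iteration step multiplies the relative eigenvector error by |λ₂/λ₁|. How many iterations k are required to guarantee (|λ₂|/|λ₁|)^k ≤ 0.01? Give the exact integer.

|λ₂/λ₁| = 1.41/5.00 = 0.28200
Need k ≥ ln(0.01) / ln(0.28200) = -4.6052 / -1.2658 ≈ 3.638
Smallest integer k satisfying the bound: 4

4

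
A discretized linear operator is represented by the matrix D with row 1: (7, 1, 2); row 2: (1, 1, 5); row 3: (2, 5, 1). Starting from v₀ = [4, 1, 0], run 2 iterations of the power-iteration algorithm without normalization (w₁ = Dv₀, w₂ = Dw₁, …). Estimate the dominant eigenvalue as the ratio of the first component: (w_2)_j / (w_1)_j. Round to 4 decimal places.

w1 = Dv₀ = (7·4 + 1·1 + 2·0; 1·4 + 1·1 + 5·0; 2·4 + 5·1 + 1·0) = (29, 5, 13)
w2 = Dw1 = (7·29 + 1·5 + 2·13; 1·29 + 1·5 + 5·13; 2·29 + 5·5 + 1·13) = (234, 99, 96)
Ratio at component: 234 / 29 = 8.0690

λ ≈ 8.0690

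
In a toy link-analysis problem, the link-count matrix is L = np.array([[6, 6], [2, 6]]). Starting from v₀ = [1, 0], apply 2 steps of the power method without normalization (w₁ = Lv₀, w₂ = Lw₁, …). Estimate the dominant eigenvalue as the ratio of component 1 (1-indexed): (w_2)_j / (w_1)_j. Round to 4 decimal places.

λ ≈ 8.0000

w1 = Lv₀ = (6·1 + 6·0; 2·1 + 6·0) = (6, 2)
w2 = Lw1 = (6·6 + 6·2; 2·6 + 6·2) = (48, 24)
Ratio at component: 48 / 6 = 8.0000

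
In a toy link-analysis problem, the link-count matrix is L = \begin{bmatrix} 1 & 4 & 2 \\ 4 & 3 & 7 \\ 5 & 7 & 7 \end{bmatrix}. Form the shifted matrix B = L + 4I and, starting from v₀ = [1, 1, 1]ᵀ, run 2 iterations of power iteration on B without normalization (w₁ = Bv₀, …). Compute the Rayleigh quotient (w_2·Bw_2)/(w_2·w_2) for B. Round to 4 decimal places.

18.2504

B = L + 4I has rows (5, 4, 2); (4, 7, 7); (5, 7, 11)
w1 = Bv₀ = (5·1 + 4·1 + 2·1; 4·1 + 7·1 + 7·1; 5·1 + 7·1 + 11·1) = (11, 18, 23)
w2 = Bw1 = (5·11 + 4·18 + 2·23; 4·11 + 7·18 + 7·23; 5·11 + 7·18 + 11·23) = (173, 331, 434)
Bw2 = (3057, 6047, 7956)
w2·Bw2 = 5983322; w2·w2 = 327846; μ ≈ 5983322/327846 = 18.2504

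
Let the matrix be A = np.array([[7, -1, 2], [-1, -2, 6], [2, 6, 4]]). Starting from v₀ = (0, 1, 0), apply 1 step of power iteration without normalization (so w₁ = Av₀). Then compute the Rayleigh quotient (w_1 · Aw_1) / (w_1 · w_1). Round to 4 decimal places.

w1 = Av₀ = (7·0 + (-1)·1 + 2·0; (-1)·0 + (-2)·1 + 6·0; 2·0 + 6·1 + 4·0) = (-1, -2, 6)
Aw1 = (7, 41, 10)
w1·Aw1 = (-1)·7 + (-2)·41 + 6·10 = -29; w1·w1 = (-1)·(-1) + (-2)·(-2) + 6·6 = 41
λ ≈ -29/41 = -0.7073

-0.7073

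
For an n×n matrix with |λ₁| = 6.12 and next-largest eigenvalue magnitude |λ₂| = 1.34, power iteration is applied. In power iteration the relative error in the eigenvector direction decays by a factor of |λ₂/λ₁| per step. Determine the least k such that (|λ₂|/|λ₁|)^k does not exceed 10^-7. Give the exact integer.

|λ₂/λ₁| = 1.34/6.12 = 0.21895
Need k ≥ ln(10^-7) / ln(0.21895) = -16.1181 / -1.5189 ≈ 10.612
Smallest integer k satisfying the bound: 11

11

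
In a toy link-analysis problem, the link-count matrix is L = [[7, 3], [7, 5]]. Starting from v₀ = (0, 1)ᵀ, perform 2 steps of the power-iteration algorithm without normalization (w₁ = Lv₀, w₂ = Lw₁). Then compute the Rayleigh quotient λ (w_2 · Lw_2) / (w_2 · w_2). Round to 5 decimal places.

10.61313

w1 = Lv₀ = (3, 5)
w2 = Lw1 = (36, 46)
Lw2 = (390, 482)
w2·Lw2 = 36·390 + 46·482 = 36212; w2·w2 = 36·36 + 46·46 = 3412
λ ≈ 36212/3412 = 10.61313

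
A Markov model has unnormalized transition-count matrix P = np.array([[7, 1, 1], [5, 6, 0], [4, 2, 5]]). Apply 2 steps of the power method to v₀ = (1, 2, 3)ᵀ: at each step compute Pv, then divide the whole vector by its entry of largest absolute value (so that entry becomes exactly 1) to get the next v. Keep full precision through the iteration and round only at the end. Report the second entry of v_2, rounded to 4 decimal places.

0.8223

Pv0 = (12.00000, 17.00000, 23.00000); divide by 23.00000 → v1 = (0.52174, 0.73913, 1.00000)
Pv1 = (5.39130, 7.04348, 8.56522); divide by 8.56522 → v2 = (0.62944, 0.82234, 1.00000)
Requested entry of v2: 162/197 = 0.8223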